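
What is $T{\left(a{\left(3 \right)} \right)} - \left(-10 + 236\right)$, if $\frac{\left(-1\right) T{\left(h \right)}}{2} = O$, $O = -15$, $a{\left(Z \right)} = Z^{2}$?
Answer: $-196$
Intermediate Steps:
$T{\left(h \right)} = 30$ ($T{\left(h \right)} = \left(-2\right) \left(-15\right) = 30$)
$T{\left(a{\left(3 \right)} \right)} - \left(-10 + 236\right) = 30 - \left(-10 + 236\right) = 30 - 226 = -196$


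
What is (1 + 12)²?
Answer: 169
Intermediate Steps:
(1 + 12)² = 13² = 169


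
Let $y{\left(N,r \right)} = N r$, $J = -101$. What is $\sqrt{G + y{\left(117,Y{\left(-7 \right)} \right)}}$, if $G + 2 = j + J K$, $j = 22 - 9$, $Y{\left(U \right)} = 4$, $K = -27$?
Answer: $\sqrt{3206} \approx 56.622$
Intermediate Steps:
$j = 13$ ($j = 22 - 9 = 13$)
$G = 2738$ ($G = -2 + \left(13 - -2727\right) = -2 + \left(13 + 2727\right) = -2 + 2740 = 2738$)
$\sqrt{G + y{\left(117,Y{\left(-7 \right)} \right)}} = \sqrt{2738 + 117 \cdot 4} = \sqrt{2738 + 468} = \sqrt{3206}$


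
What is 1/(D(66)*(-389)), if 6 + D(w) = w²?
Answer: -1/1692150 ≈ -5.9096e-7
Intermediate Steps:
D(w) = -6 + w²
1/(D(66)*(-389)) = 1/((-6 + 66²)*(-389)) = 1/((-6 + 4356)*(-389)) = 1/(4350*(-389)) = 1/(-1692150) = -1/1692150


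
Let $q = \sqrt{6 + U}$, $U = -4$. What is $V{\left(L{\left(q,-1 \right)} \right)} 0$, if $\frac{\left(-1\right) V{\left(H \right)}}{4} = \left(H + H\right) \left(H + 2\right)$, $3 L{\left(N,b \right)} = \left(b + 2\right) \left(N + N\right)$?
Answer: $0$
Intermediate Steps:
$q = \sqrt{2}$ ($q = \sqrt{6 - 4} = \sqrt{2} \approx 1.4142$)
$L{\left(N,b \right)} = \frac{2 N \left(2 + b\right)}{3}$ ($L{\left(N,b \right)} = \frac{\left(b + 2\right) \left(N + N\right)}{3} = \frac{\left(2 + b\right) 2 N}{3} = \frac{2 N \left(2 + b\right)}{3}$)
$V{\left(H \right)} = - 8 H \left(2 + H\right)$ ($V{\left(H \right)} = - 4 \left(H + H\right) \left(H + 2\right) = - 4 \cdot 2 H \left(2 + H\right) = - 8 H \left(2 + H\right)$)
$V{\left(L{\left(q,-1 \right)} \right)} 0 = - 8 \frac{2 \sqrt{2} \left(2 - 1\right)}{3} \left(2 + \frac{2 \sqrt{2} \left(2 - 1\right)}{3}\right) 0 = - 8 \cdot \frac{2}{3} \sqrt{2} \cdot 1 \left(2 + \frac{2}{3} \sqrt{2} \cdot 1\right) 0 = - 8 \frac{2 \sqrt{2}}{3} \left(2 + \frac{2 \sqrt{2}}{3}\right) 0 = - \frac{16 \sqrt{2} \left(2 + \frac{2 \sqrt{2}}{3}\right)}{3} \cdot 0 = 0$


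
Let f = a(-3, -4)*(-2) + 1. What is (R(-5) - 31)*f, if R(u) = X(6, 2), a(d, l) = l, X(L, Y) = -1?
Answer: -288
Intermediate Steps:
f = 9 (f = -4*(-2) + 1 = 8 + 1 = 9)
R(u) = -1
(R(-5) - 31)*f = (-1 - 31)*9 = -32*9 = -288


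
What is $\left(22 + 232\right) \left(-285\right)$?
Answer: $-72390$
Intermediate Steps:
$\left(22 + 232\right) \left(-285\right) = 254 \left(-285\right) = -72390$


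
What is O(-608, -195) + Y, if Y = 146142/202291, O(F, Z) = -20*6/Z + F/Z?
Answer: 13520426/3034365 ≈ 4.4558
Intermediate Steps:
O(F, Z) = -120/Z + F/Z (O(F, Z) = -20*6/Z + F/Z = -120/Z + F/Z)
Y = 146142/202291 (Y = 146142*(1/202291) = 146142/202291 ≈ 0.72243)
O(-608, -195) + Y = (-120 - 608)/(-195) + 146142/202291 = -1/195*(-728) + 146142/202291 = 56/15 + 146142/202291 = 13520426/3034365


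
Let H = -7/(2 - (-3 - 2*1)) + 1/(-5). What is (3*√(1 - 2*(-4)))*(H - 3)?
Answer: -189/5 ≈ -37.800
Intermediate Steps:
H = -6/5 (H = -7/(2 - (-3 - 2)) + 1*(-⅕) = -7/(2 - 1*(-5)) - ⅕ = -7/(2 + 5) - ⅕ = -7/7 - ⅕ = -7*⅐ - ⅕ = -1 - ⅕ = -6/5 ≈ -1.2000)
(3*√(1 - 2*(-4)))*(H - 3) = (3*√(1 - 2*(-4)))*(-6/5 - 3) = (3*√(1 + 8))*(-21/5) = (3*√9)*(-21/5) = (3*3)*(-21/5) = 9*(-21/5) = -189/5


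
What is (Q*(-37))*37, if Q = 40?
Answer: -54760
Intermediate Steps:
(Q*(-37))*37 = (40*(-37))*37 = -1480*37 = -54760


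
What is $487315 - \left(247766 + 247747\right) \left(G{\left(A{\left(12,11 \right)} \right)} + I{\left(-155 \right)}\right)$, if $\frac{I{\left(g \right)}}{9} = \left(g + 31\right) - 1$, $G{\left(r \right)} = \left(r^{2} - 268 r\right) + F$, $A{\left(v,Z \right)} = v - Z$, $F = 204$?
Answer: $589156759$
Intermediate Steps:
$G{\left(r \right)} = 204 + r^{2} - 268 r$ ($G{\left(r \right)} = \left(r^{2} - 268 r\right) + 204 = 204 + r^{2} - 268 r$)
$I{\left(g \right)} = 270 + 9 g$ ($I{\left(g \right)} = 9 \left(\left(g + 31\right) - 1\right) = 9 \left(\left(31 + g\right) - 1\right) = 9 \left(30 + g\right) = 270 + 9 g$)
$487315 - \left(247766 + 247747\right) \left(G{\left(A{\left(12,11 \right)} \right)} + I{\left(-155 \right)}\right) = 487315 - \left(247766 + 247747\right) \left(\left(204 + \left(12 - 11\right)^{2} - 268 \left(12 - 11\right)\right) + \left(270 + 9 \left(-155\right)\right)\right) = 487315 - 495513 \left(\left(204 + \left(12 - 11\right)^{2} - 268 \left(12 - 11\right)\right) + \left(270 - 1395\right)\right) = 487315 - 495513 \left(\left(204 + 1^{2} - 268\right) - 1125\right) = 487315 - 495513 \left(\left(204 + 1 - 268\right) - 1125\right) = 487315 - 495513 \left(-63 - 1125\right) = 487315 - 495513 \left(-1188\right) = 487315 - -588669444 = 487315 + 588669444 = 589156759$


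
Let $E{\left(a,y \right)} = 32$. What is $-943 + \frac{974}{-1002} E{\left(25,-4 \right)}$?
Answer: $- \frac{488027}{501} \approx -974.11$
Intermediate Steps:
$-943 + \frac{974}{-1002} E{\left(25,-4 \right)} = -943 + \frac{974}{-1002} \cdot 32 = -943 + 974 \left(- \frac{1}{1002}\right) 32 = -943 - \frac{15584}{501} = - \frac{488027}{501}$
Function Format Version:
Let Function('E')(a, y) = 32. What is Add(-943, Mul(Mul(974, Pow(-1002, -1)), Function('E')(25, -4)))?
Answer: Rational(-488027, 501) ≈ -974.11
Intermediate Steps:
Add(-943, Mul(Mul(974, Pow(-1002, -1)), Function('E')(25, -4))) = Add(-943, Mul(Mul(974, Pow(-1002, -1)), 32)) = Add(-943, Mul(Mul(974, Rational(-1, 1002)), 32)) = Add(-943, Mul(Rational(-487, 501), 32)) = Add(-943, Rational(-15584, 501)) = Rational(-488027, 501)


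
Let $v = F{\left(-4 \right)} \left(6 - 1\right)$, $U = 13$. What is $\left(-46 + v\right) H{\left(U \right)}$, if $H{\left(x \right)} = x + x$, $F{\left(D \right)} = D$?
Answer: $-1716$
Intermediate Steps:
$H{\left(x \right)} = 2 x$
$v = -20$ ($v = - 4 \left(6 - 1\right) = \left(-4\right) 5 = -20$)
$\left(-46 + v\right) H{\left(U \right)} = \left(-46 - 20\right) 2 \cdot 13 = \left(-66\right) 26 = -1716$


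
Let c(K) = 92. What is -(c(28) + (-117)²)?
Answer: -13781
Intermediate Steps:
-(c(28) + (-117)²) = -(92 + (-117)²) = -(92 + 13689) = -1*13781 = -13781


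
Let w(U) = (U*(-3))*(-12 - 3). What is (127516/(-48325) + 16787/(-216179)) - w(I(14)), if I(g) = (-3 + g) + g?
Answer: -11781083960014/10446850175 ≈ -1127.7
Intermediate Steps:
I(g) = -3 + 2*g
w(U) = 45*U (w(U) = -3*U*(-15) = 45*U)
(127516/(-48325) + 16787/(-216179)) - w(I(14)) = (127516/(-48325) + 16787/(-216179)) - 45*(-3 + 2*14) = (127516*(-1/48325) + 16787*(-1/216179)) - 45*(-3 + 28) = (-127516/48325 - 16787/216179) - 45*25 = -28377513139/10446850175 - 1*1125 = -28377513139/10446850175 - 1125 = -11781083960014/10446850175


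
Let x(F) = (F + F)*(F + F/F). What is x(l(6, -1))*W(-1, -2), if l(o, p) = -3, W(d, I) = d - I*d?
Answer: -36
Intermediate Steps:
W(d, I) = d - I*d
x(F) = 2*F*(1 + F) (x(F) = (2*F)*(F + 1) = (2*F)*(1 + F) = 2*F*(1 + F))
x(l(6, -1))*W(-1, -2) = (2*(-3)*(1 - 3))*(-(1 - 1*(-2))) = (2*(-3)*(-2))*(-(1 + 2)) = 12*(-1*3) = 12*(-3) = -36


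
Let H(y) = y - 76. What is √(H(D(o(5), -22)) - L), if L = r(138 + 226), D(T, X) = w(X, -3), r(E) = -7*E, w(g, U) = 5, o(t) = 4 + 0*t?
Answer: √2477 ≈ 49.769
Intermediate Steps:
o(t) = 4 (o(t) = 4 + 0 = 4)
D(T, X) = 5
L = -2548 (L = -7*(138 + 226) = -7*364 = -2548)
H(y) = -76 + y
√(H(D(o(5), -22)) - L) = √((-76 + 5) - 1*(-2548)) = √(-71 + 2548) = √2477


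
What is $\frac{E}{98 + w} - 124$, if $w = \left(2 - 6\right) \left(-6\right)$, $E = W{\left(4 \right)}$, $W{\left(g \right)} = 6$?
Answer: $- \frac{7561}{61} \approx -123.95$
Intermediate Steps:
$E = 6$
$w = 24$ ($w = \left(-4\right) \left(-6\right) = 24$)
$\frac{E}{98 + w} - 124 = \frac{6}{98 + 24} - 124 = \frac{6}{122} - 124 = 6 \cdot \frac{1}{122} - 124 = \frac{3}{61} - 124 = - \frac{7561}{61}$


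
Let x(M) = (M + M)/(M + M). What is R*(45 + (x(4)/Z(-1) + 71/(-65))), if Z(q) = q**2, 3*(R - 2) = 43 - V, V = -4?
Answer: 51569/65 ≈ 793.37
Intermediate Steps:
x(M) = 1 (x(M) = (2*M)/((2*M)) = (2*M)*(1/(2*M)) = 1)
R = 53/3 (R = 2 + (43 - 1*(-4))/3 = 2 + (43 + 4)/3 = 2 + (1/3)*47 = 2 + 47/3 = 53/3 ≈ 17.667)
R*(45 + (x(4)/Z(-1) + 71/(-65))) = 53*(45 + (1/(-1)**2 + 71/(-65)))/3 = 53*(45 + (1/1 + 71*(-1/65)))/3 = 53*(45 + (1*1 - 71/65))/3 = 53*(45 + (1 - 71/65))/3 = 53*(45 - 6/65)/3 = (53/3)*(2919/65) = 51569/65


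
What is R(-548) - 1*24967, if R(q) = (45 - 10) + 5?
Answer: -24927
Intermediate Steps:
R(q) = 40 (R(q) = 35 + 5 = 40)
R(-548) - 1*24967 = 40 - 1*24967 = 40 - 24967 = -24927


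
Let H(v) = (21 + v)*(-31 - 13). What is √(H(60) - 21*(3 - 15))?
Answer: 12*I*√23 ≈ 57.55*I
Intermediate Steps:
H(v) = -924 - 44*v (H(v) = (21 + v)*(-44) = -924 - 44*v)
√(H(60) - 21*(3 - 15)) = √((-924 - 44*60) - 21*(3 - 15)) = √((-924 - 2640) - 21*(-12)) = √(-3564 + 252) = √(-3312) = 12*I*√23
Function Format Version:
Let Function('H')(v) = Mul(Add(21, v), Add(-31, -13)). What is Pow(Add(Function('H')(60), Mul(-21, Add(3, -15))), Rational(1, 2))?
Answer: Mul(12, I, Pow(23, Rational(1, 2))) ≈ Mul(57.550, I)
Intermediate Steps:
Function('H')(v) = Add(-924, Mul(-44, v)) (Function('H')(v) = Mul(Add(21, v), -44) = Add(-924, Mul(-44, v)))
Pow(Add(Function('H')(60), Mul(-21, Add(3, -15))), Rational(1, 2)) = Pow(Add(Add(-924, Mul(-44, 60)), Mul(-21, Add(3, -15))), Rational(1, 2)) = Pow(Add(Add(-924, -2640), Mul(-21, -12)), Rational(1, 2)) = Pow(Add(-3564, 252), Rational(1, 2)) = Pow(-3312, Rational(1, 2)) = Mul(12, I, Pow(23, Rational(1, 2)))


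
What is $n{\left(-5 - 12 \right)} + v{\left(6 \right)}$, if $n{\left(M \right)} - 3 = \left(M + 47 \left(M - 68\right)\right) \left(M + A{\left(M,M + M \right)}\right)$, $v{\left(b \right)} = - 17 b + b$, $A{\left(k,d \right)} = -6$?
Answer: $92183$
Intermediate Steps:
$v{\left(b \right)} = - 16 b$
$n{\left(M \right)} = 3 + \left(-3196 + 48 M\right) \left(-6 + M\right)$ ($n{\left(M \right)} = 3 + \left(M + 47 \left(M - 68\right)\right) \left(M - 6\right) = 3 + \left(M + 47 \left(-68 + M\right)\right) \left(-6 + M\right) = 3 + \left(M + \left(-3196 + 47 M\right)\right) \left(-6 + M\right) = 3 + \left(-3196 + 48 M\right) \left(-6 + M\right)$)
$n{\left(-5 - 12 \right)} + v{\left(6 \right)} = \left(19179 - 3484 \left(-5 - 12\right) + 48 \left(-5 - 12\right)^{2}\right) - 96 = \left(19179 - -59228 + 48 \left(-17\right)^{2}\right) - 96 = \left(19179 + 59228 + 48 \cdot 289\right) - 96 = \left(19179 + 59228 + 13872\right) - 96 = 92279 - 96 = 92183$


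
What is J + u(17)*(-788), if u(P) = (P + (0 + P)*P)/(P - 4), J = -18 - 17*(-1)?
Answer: -241141/13 ≈ -18549.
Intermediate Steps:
J = -1 (J = -18 + 17 = -1)
u(P) = (P + P²)/(-4 + P) (u(P) = (P + P*P)/(-4 + P) = (P + P²)/(-4 + P))
J + u(17)*(-788) = -1 + (17*(1 + 17)/(-4 + 17))*(-788) = -1 + (17*18/13)*(-788) = -1 + (17*(1/13)*18)*(-788) = -1 + (306/13)*(-788) = -1 - 241128/13 = -241141/13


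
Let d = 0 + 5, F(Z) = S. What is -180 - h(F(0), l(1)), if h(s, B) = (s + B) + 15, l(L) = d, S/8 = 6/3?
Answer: -216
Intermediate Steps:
S = 16 (S = 8*(6/3) = 8*(6*(⅓)) = 8*2 = 16)
F(Z) = 16
d = 5
l(L) = 5
h(s, B) = 15 + B + s (h(s, B) = (B + s) + 15 = 15 + B + s)
-180 - h(F(0), l(1)) = -180 - (15 + 5 + 16) = -180 - 1*36 = -180 - 36 = -216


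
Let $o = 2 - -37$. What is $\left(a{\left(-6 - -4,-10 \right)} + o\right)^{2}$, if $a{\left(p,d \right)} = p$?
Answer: $1369$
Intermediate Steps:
$o = 39$ ($o = 2 + 37 = 39$)
$\left(a{\left(-6 - -4,-10 \right)} + o\right)^{2} = \left(\left(-6 - -4\right) + 39\right)^{2} = \left(\left(-6 + 4\right) + 39\right)^{2} = \left(-2 + 39\right)^{2} = 37^{2} = 1369$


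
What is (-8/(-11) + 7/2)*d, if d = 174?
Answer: 8091/11 ≈ 735.54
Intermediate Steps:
(-8/(-11) + 7/2)*d = (-8/(-11) + 7/2)*174 = (-8*(-1/11) + 7*(½))*174 = (8/11 + 7/2)*174 = (93/22)*174 = 8091/11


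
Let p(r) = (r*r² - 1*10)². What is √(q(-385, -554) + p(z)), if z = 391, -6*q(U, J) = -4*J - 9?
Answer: √128636110428629514/6 ≈ 5.9776e+7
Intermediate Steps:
q(U, J) = 3/2 + 2*J/3 (q(U, J) = -(-4*J - 9)/6 = -(-9 - 4*J)/6 = 3/2 + 2*J/3)
p(r) = (-10 + r³)² (p(r) = (r³ - 10)² = (-10 + r³)²)
√(q(-385, -554) + p(z)) = √((3/2 + (⅔)*(-554)) + (-10 + 391³)²) = √((3/2 - 1108/3) + (-10 + 59776471)²) = √(-2207/6 + 59776461²) = √(-2207/6 + 3573225289684521) = √(21439351738104919/6) = √128636110428629514/6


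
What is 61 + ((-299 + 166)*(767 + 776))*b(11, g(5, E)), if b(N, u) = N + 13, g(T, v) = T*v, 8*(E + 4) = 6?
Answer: -4925195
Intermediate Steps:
E = -13/4 (E = -4 + (1/8)*6 = -4 + 3/4 = -13/4 ≈ -3.2500)
b(N, u) = 13 + N
61 + ((-299 + 166)*(767 + 776))*b(11, g(5, E)) = 61 + ((-299 + 166)*(767 + 776))*(13 + 11) = 61 - 133*1543*24 = 61 - 205219*24 = 61 - 4925256 = -4925195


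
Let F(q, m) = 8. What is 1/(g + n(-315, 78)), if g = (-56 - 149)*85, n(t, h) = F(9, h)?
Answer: -1/17417 ≈ -5.7415e-5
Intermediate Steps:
n(t, h) = 8
g = -17425 (g = -205*85 = -17425)
1/(g + n(-315, 78)) = 1/(-17425 + 8) = 1/(-17417) = -1/17417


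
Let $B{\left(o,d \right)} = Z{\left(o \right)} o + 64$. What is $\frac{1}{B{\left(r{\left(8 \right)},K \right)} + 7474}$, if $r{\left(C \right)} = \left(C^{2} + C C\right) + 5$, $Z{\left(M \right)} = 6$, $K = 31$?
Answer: $\frac{1}{8336} \approx 0.00011996$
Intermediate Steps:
$r{\left(C \right)} = 5 + 2 C^{2}$ ($r{\left(C \right)} = \left(C^{2} + C^{2}\right) + 5 = 2 C^{2} + 5 = 5 + 2 C^{2}$)
$B{\left(o,d \right)} = 64 + 6 o$ ($B{\left(o,d \right)} = 6 o + 64 = 64 + 6 o$)
$\frac{1}{B{\left(r{\left(8 \right)},K \right)} + 7474} = \frac{1}{\left(64 + 6 \left(5 + 2 \cdot 8^{2}\right)\right) + 7474} = \frac{1}{\left(64 + 6 \left(5 + 2 \cdot 64\right)\right) + 7474} = \frac{1}{\left(64 + 6 \left(5 + 128\right)\right) + 7474} = \frac{1}{\left(64 + 6 \cdot 133\right) + 7474} = \frac{1}{\left(64 + 798\right) + 7474} = \frac{1}{862 + 7474} = \frac{1}{8336}$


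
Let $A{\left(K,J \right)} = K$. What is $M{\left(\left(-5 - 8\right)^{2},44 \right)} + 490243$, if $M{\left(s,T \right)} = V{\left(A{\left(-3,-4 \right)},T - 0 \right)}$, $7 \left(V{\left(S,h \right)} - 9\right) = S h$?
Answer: $\frac{3431632}{7} \approx 4.9023 \cdot 10^{5}$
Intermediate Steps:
$V{\left(S,h \right)} = 9 + \frac{S h}{7}$
$M{\left(s,T \right)} = 9 - \frac{3 T}{7}$ ($M{\left(s,T \right)} = 9 + \frac{1}{7} \left(-3\right) \left(T - 0\right) = 9 + \frac{1}{7} \left(-3\right) \left(T + 0\right) = 9 + \frac{1}{7} \left(-3\right) T = 9 - \frac{3 T}{7}$)
$M{\left(\left(-5 - 8\right)^{2},44 \right)} + 490243 = \left(9 - \frac{132}{7}\right) + 490243 = - \frac{69}{7} + 490243 = \frac{3431632}{7}$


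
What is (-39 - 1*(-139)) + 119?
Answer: 219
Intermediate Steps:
(-39 - 1*(-139)) + 119 = (-39 + 139) + 119 = 100 + 119 = 219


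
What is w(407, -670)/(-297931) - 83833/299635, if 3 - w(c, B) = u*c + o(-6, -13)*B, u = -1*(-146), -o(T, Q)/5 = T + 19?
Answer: 5876666792/89270555185 ≈ 0.065830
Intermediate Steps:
o(T, Q) = -95 - 5*T (o(T, Q) = -5*(T + 19) = -5*(19 + T) = -95 - 5*T)
u = 146
w(c, B) = 3 - 146*c + 65*B (w(c, B) = 3 - (146*c + (-95 - 5*(-6))*B) = 3 - (146*c + (-95 + 30)*B) = 3 - (146*c - 65*B) = 3 - (-65*B + 146*c) = 3 + (-146*c + 65*B) = 3 - 146*c + 65*B)
w(407, -670)/(-297931) - 83833/299635 = (3 - 146*407 + 65*(-670))/(-297931) - 83833/299635 = (3 - 59422 - 43550)*(-1/297931) - 83833*1/299635 = -102969*(-1/297931) - 83833/299635 = 102969/297931 - 83833/299635 = 5876666792/89270555185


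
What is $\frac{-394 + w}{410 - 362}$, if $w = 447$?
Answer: $\frac{53}{48} \approx 1.1042$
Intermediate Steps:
$\frac{-394 + w}{410 - 362} = \frac{-394 + 447}{410 - 362} = \frac{53}{48}$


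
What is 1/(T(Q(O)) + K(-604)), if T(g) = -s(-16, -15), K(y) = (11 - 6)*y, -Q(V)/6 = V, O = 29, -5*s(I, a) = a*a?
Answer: -1/2975 ≈ -0.00033613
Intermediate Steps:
s(I, a) = -a²/5 (s(I, a) = -a*a/5 = -a²/5)
Q(V) = -6*V
K(y) = 5*y
T(g) = 45 (T(g) = -(-1)*(-15)²/5 = -(-1)*225/5 = -1*(-45) = 45)
1/(T(Q(O)) + K(-604)) = 1/(45 + 5*(-604)) = 1/(45 - 3020) = 1/(-2975) = -1/2975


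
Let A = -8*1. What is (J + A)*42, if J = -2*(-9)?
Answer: 420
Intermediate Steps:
J = 18
A = -8
(J + A)*42 = (18 - 8)*42 = 10*42 = 420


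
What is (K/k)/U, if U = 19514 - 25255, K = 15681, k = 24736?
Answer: -15681/142009376 ≈ -0.00011042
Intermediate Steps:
U = -5741
(K/k)/U = (15681/24736)/(-5741) = (15681*(1/24736))*(-1/5741) = (15681/24736)*(-1/5741) = -15681/142009376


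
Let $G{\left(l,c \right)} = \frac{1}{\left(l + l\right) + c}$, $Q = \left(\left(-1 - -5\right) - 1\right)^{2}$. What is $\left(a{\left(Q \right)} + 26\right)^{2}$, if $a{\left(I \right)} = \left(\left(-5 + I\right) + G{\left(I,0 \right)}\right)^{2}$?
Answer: $\frac{189145009}{104976} \approx 1801.8$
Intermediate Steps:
$Q = 9$ ($Q = \left(\left(-1 + 5\right) - 1\right)^{2} = \left(4 - 1\right)^{2} = 3^{2} = 9$)
$G{\left(l,c \right)} = \frac{1}{c + 2 l}$ ($G{\left(l,c \right)} = \frac{1}{2 l + c} = \frac{1}{c + 2 l}$)
$a{\left(I \right)} = \left(-5 + I + \frac{1}{2 I}\right)^{2}$ ($a{\left(I \right)} = \left(\left(-5 + I\right) + \frac{1}{0 + 2 I}\right)^{2} = \left(\left(-5 + I\right) + \frac{1}{2 I}\right)^{2} = \left(-5 + I + \frac{1}{2 I}\right)^{2}$)
$\left(a{\left(Q \right)} + 26\right)^{2} = \left(\frac{\left(1 + 2 \cdot 9 \left(-5 + 9\right)\right)^{2}}{4 \cdot 81} + 26\right)^{2} = \left(\frac{1}{4} \cdot \frac{1}{81} \left(1 + 2 \cdot 9 \cdot 4\right)^{2} + 26\right)^{2} = \left(\frac{1}{4} \cdot \frac{1}{81} \left(1 + 72\right)^{2} + 26\right)^{2} = \left(\frac{1}{4} \cdot \frac{1}{81} \cdot 73^{2} + 26\right)^{2} = \left(\frac{1}{4} \cdot \frac{1}{81} \cdot 5329 + 26\right)^{2} = \left(\frac{5329}{324} + 26\right)^{2} = \left(\frac{13753}{324}\right)^{2} = \frac{189145009}{104976}$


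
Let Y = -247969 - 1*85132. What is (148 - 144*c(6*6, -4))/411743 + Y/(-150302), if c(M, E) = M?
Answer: 136395084171/61885796386 ≈ 2.2040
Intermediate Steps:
Y = -333101 (Y = -247969 - 85132 = -333101)
(148 - 144*c(6*6, -4))/411743 + Y/(-150302) = (148 - 864*6)/411743 - 333101/(-150302) = (148 - 144*36)*(1/411743) - 333101*(-1/150302) = (148 - 5184)*(1/411743) + 333101/150302 = -5036*1/411743 + 333101/150302 = -5036/411743 + 333101/150302 = 136395084171/61885796386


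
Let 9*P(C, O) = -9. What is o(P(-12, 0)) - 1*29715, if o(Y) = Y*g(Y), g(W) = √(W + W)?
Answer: -29715 - I*√2 ≈ -29715.0 - 1.4142*I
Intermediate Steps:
g(W) = √2*√W (g(W) = √(2*W) = √2*√W)
P(C, O) = -1 (P(C, O) = (⅑)*(-9) = -1)
o(Y) = √2*Y^(3/2) (o(Y) = Y*(√2*√Y) = √2*Y^(3/2))
o(P(-12, 0)) - 1*29715 = √2*(-1)^(3/2) - 1*29715 = √2*(-I) - 29715 = -I*√2 - 29715 = -29715 - I*√2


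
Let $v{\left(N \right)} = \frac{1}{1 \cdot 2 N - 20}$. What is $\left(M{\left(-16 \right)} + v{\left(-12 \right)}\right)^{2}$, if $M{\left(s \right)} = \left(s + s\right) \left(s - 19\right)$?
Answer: $\frac{2428419841}{1936} \approx 1.2543 \cdot 10^{6}$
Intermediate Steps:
$M{\left(s \right)} = 2 s \left(-19 + s\right)$
$v{\left(N \right)} = \frac{1}{-20 + 2 N}$ ($v{\left(N \right)} = \frac{1}{2 N - 20} = \frac{1}{-20 + 2 N}$)
$\left(M{\left(-16 \right)} + v{\left(-12 \right)}\right)^{2} = \left(2 \left(-16\right) \left(-19 - 16\right) + \frac{1}{2 \left(-10 - 12\right)}\right)^{2} = \left(2 \left(-16\right) \left(-35\right) + \frac{1}{2 \left(-22\right)}\right)^{2} = \left(1120 + \frac{1}{2} \left(- \frac{1}{22}\right)\right)^{2} = \left(1120 - \frac{1}{44}\right)^{2} = \left(\frac{49279}{44}\right)^{2} = \frac{2428419841}{1936}$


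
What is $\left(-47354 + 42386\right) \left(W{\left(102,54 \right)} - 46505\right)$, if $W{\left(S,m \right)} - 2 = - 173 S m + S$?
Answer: $4964447880$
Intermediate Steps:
$W{\left(S,m \right)} = 2 + S - 173 S m$ ($W{\left(S,m \right)} = 2 + \left(- 173 S m + S\right) = 2 - \left(- S + 173 S m\right) = 2 + S - 173 S m$)
$\left(-47354 + 42386\right) \left(W{\left(102,54 \right)} - 46505\right) = \left(-47354 + 42386\right) \left(\left(2 + 102 - 17646 \cdot 54\right) - 46505\right) = - 4968 \left(\left(2 + 102 - 952884\right) - 46505\right) = - 4968 \left(-952780 - 46505\right) = \left(-4968\right) \left(-999285\right) = 4964447880$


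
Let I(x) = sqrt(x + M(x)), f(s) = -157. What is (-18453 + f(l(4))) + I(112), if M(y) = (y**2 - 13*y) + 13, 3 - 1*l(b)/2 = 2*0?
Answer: -18610 + sqrt(11213) ≈ -18504.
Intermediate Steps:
l(b) = 6 (l(b) = 6 - 4*0 = 6 - 2*0 = 6 + 0 = 6)
M(y) = 13 + y**2 - 13*y
I(x) = sqrt(13 + x**2 - 12*x) (I(x) = sqrt(x + (13 + x**2 - 13*x)) = sqrt(13 + x**2 - 12*x))
(-18453 + f(l(4))) + I(112) = (-18453 - 157) + sqrt(13 + 112**2 - 12*112) = -18610 + sqrt(13 + 12544 - 1344) = -18610 + sqrt(11213)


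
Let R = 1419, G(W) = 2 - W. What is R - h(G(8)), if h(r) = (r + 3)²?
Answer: 1410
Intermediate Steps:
h(r) = (3 + r)²
R - h(G(8)) = 1419 - (3 + (2 - 1*8))² = 1419 - (3 + (2 - 8))² = 1419 - (3 - 6)² = 1419 - 1*(-3)² = 1419 - 1*9 = 1419 - 9 = 1410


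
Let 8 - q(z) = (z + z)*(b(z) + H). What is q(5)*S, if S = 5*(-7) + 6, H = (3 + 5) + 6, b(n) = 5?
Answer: 5278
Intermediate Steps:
H = 14 (H = 8 + 6 = 14)
q(z) = 8 - 38*z (q(z) = 8 - (z + z)*(5 + 14) = 8 - 2*z*19 = 8 - 38*z)
S = -29 (S = -35 + 6 = -29)
q(5)*S = (8 - 38*5)*(-29) = (8 - 190)*(-29) = -182*(-29) = 5278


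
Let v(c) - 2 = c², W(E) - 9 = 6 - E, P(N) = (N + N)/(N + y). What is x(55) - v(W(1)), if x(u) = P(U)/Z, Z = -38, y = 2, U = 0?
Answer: -198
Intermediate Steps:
P(N) = 2*N/(2 + N) (P(N) = (N + N)/(N + 2) = (2*N)/(2 + N) = 2*N/(2 + N))
W(E) = 15 - E (W(E) = 9 + (6 - E) = 15 - E)
x(u) = 0 (x(u) = (2*0/(2 + 0))/(-38) = (2*0/2)*(-1/38) = (2*0*(½))*(-1/38) = 0*(-1/38) = 0)
v(c) = 2 + c²
x(55) - v(W(1)) = 0 - (2 + (15 - 1*1)²) = 0 - (2 + (15 - 1)²) = 0 - (2 + 14²) = 0 - (2 + 196) = 0 - 1*198 = 0 - 198 = -198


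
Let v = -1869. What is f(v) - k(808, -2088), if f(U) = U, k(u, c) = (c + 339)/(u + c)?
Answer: -2394069/1280 ≈ -1870.4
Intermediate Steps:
k(u, c) = (339 + c)/(c + u)
f(v) - k(808, -2088) = -1869 - (339 - 2088)/(-2088 + 808) = -1869 - (-1749)/(-1280) = -1869 - (-1)*(-1749)/1280 = -1869 - 1*1749/1280 = -1869 - 1749/1280 = -2394069/1280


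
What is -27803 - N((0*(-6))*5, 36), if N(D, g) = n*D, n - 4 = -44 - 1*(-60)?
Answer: -27803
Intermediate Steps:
n = 20 (n = 4 + (-44 - 1*(-60)) = 4 + (-44 + 60) = 4 + 16 = 20)
N(D, g) = 20*D
-27803 - N((0*(-6))*5, 36) = -27803 - 20*(0*(-6))*5 = -27803 - 20*0*5 = -27803 - 20*0 = -27803 - 1*0 = -27803 + 0 = -27803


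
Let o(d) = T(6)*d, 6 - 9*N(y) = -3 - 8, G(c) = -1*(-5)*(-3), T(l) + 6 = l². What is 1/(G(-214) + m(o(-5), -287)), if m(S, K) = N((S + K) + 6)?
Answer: -9/118 ≈ -0.076271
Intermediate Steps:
T(l) = -6 + l²
G(c) = -15 (G(c) = 5*(-3) = -15)
N(y) = 17/9 (N(y) = ⅔ - (-3 - 8)/9 = ⅔ - ⅑*(-11) = ⅔ + 11/9 = 17/9)
o(d) = 30*d (o(d) = (-6 + 6²)*d = (-6 + 36)*d = 30*d)
m(S, K) = 17/9
1/(G(-214) + m(o(-5), -287)) = 1/(-15 + 17/9) = 1/(-118/9) = -9/118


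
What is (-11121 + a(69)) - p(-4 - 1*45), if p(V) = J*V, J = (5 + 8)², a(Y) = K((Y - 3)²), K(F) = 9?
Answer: -2831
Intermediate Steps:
a(Y) = 9
J = 169 (J = 13² = 169)
p(V) = 169*V
(-11121 + a(69)) - p(-4 - 1*45) = (-11121 + 9) - 169*(-4 - 1*45) = -11112 - 169*(-4 - 45) = -11112 - 169*(-49) = -11112 - 1*(-8281) = -11112 + 8281 = -2831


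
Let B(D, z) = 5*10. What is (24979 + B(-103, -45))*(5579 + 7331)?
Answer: 323124390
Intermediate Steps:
B(D, z) = 50
(24979 + B(-103, -45))*(5579 + 7331) = (24979 + 50)*(5579 + 7331) = 25029*12910 = 323124390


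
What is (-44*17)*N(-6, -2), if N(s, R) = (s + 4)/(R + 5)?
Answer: 1496/3 ≈ 498.67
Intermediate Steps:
N(s, R) = (4 + s)/(5 + R)
(-44*17)*N(-6, -2) = (-44*17)*((4 - 6)/(5 - 2)) = -748*(-2)/3 = -748*(-⅔) = 1496/3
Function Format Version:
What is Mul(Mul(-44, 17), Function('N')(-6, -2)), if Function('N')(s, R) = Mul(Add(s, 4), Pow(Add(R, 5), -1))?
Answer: Rational(1496, 3) ≈ 498.67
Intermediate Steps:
Function('N')(s, R) = Mul(Pow(Add(5, R), -1), Add(4, s)) (Function('N')(s, R) = Mul(Add(4, s), Pow(Add(5, R), -1)) = Mul(Pow(Add(5, R), -1), Add(4, s)))
Mul(Mul(-44, 17), Function('N')(-6, -2)) = Mul(Mul(-44, 17), Mul(Pow(Add(5, -2), -1), Add(4, -6))) = Mul(-748, Mul(Pow(3, -1), -2)) = Mul(-748, Mul(Rational(1, 3), -2)) = Mul(-748, Rational(-2, 3)) = Rational(1496, 3)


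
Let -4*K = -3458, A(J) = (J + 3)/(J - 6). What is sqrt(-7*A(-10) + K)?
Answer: sqrt(13783)/4 ≈ 29.350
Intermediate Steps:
A(J) = (3 + J)/(-6 + J)
K = 1729/2 (K = -1/4*(-3458) = 1729/2 ≈ 864.50)
sqrt(-7*A(-10) + K) = sqrt(-7*(3 - 10)/(-6 - 10) + 1729/2) = sqrt(-7*(-7)/(-16) + 1729/2) = sqrt(-(-7)*(-7)/16 + 1729/2) = sqrt(-7*7/16 + 1729/2) = sqrt(-49/16 + 1729/2) = sqrt(13783/16) = sqrt(13783)/4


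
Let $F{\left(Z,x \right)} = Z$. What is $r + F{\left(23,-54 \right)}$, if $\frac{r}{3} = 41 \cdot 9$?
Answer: $1130$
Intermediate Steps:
$r = 1107$ ($r = 3 \cdot 41 \cdot 9 = 3 \cdot 369 = 1107$)
$r + F{\left(23,-54 \right)} = 1107 + 23 = 1130$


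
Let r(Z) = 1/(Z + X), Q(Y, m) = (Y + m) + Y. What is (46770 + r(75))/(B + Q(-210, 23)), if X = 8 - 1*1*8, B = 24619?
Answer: 3507751/1816650 ≈ 1.9309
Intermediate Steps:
Q(Y, m) = m + 2*Y
X = 0 (X = 8 - 1*8 = 8 - 8 = 0)
r(Z) = 1/Z (r(Z) = 1/(Z + 0) = 1/Z)
(46770 + r(75))/(B + Q(-210, 23)) = (46770 + 1/75)/(24619 + (23 + 2*(-210))) = (46770 + 1/75)/(24619 + (23 - 420)) = 3507751/(75*(24619 - 397)) = (3507751/75)/24222 = (3507751/75)*(1/24222) = 3507751/1816650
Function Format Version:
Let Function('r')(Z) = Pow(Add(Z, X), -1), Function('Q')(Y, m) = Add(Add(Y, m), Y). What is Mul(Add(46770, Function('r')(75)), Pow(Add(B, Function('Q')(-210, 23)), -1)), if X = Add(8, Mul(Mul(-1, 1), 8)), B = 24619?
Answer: Rational(3507751, 1816650) ≈ 1.9309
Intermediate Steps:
Function('Q')(Y, m) = Add(m, Mul(2, Y))
X = 0 (X = Add(8, Mul(-1, 8)) = Add(8, -8) = 0)
Function('r')(Z) = Pow(Z, -1) (Function('r')(Z) = Pow(Add(Z, 0), -1) = Pow(Z, -1))
Mul(Add(46770, Function('r')(75)), Pow(Add(B, Function('Q')(-210, 23)), -1)) = Mul(Add(46770, Pow(75, -1)), Pow(Add(24619, Add(23, Mul(2, -210))), -1)) = Mul(Add(46770, Rational(1, 75)), Pow(Add(24619, Add(23, -420)), -1)) = Mul(Rational(3507751, 75), Pow(Add(24619, -397), -1)) = Mul(Rational(3507751, 75), Pow(24222, -1)) = Mul(Rational(3507751, 75), Rational(1, 24222)) = Rational(3507751, 1816650)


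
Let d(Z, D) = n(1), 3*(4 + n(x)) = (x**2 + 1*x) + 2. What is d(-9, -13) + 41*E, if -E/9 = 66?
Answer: -73070/3 ≈ -24357.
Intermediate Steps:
E = -594 (E = -9*66 = -594)
n(x) = -10/3 + x/3 + x**2/3 (n(x) = -4 + ((x**2 + 1*x) + 2)/3 = -4 + ((x**2 + x) + 2)/3 = -4 + ((x + x**2) + 2)/3 = -4 + (2 + x + x**2)/3 = -4 + (2/3 + x/3 + x**2/3) = -10/3 + x/3 + x**2/3)
d(Z, D) = -8/3 (d(Z, D) = -10/3 + (1/3)*1 + (1/3)*1**2 = -10/3 + 1/3 + (1/3)*1 = -10/3 + 1/3 + 1/3 = -8/3)
d(-9, -13) + 41*E = -8/3 + 41*(-594) = -8/3 - 24354 = -73070/3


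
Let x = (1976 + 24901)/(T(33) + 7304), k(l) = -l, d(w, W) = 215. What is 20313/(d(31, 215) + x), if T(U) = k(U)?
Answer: 147695823/1590142 ≈ 92.882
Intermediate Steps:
T(U) = -U
x = 26877/7271 (x = (1976 + 24901)/(-1*33 + 7304) = 26877/(-33 + 7304) = 26877/7271 ≈ 3.6965)
20313/(d(31, 215) + x) = 20313/(215 + 26877/7271) = 20313/(1590142/7271) = 20313*(7271/1590142) = 147695823/1590142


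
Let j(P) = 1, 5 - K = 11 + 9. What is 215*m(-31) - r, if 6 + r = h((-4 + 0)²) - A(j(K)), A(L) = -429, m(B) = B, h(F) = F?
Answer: -7104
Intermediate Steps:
K = -15 (K = 5 - (11 + 9) = 5 - 1*20 = 5 - 20 = -15)
r = 439 (r = -6 + ((-4 + 0)² - 1*(-429)) = -6 + ((-4)² + 429) = -6 + (16 + 429) = -6 + 445 = 439)
215*m(-31) - r = 215*(-31) - 1*439 = -6665 - 439 = -7104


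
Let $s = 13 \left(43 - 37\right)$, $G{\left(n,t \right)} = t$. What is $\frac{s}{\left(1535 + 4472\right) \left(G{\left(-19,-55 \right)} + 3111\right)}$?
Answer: $\frac{39}{9178696} \approx 4.249 \cdot 10^{-6}$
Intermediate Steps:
$s = 78$ ($s = 13 \cdot 6 = 78$)
$\frac{s}{\left(1535 + 4472\right) \left(G{\left(-19,-55 \right)} + 3111\right)} = \frac{78}{\left(1535 + 4472\right) \left(-55 + 3111\right)} = \frac{78}{6007 \cdot 3056} = \frac{78}{18357392} = 78 \cdot \frac{1}{18357392} = \frac{39}{9178696}$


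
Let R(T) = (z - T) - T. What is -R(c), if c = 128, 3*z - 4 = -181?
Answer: 315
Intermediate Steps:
z = -59 (z = 4/3 + (1/3)*(-181) = 4/3 - 181/3 = -59)
R(T) = -59 - 2*T (R(T) = (-59 - T) - T = -59 - 2*T)
-R(c) = -(-59 - 2*128) = -(-59 - 256) = -1*(-315) = 315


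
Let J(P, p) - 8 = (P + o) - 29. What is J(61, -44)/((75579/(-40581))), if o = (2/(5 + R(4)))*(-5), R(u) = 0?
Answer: -514026/25193 ≈ -20.404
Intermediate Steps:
o = -2 (o = (2/(5 + 0))*(-5) = (2/5)*(-5) = ((⅕)*2)*(-5) = (⅖)*(-5) = -2)
J(P, p) = -23 + P (J(P, p) = 8 + ((P - 2) - 29) = 8 + ((-2 + P) - 29) = 8 + (-31 + P) = -23 + P)
J(61, -44)/((75579/(-40581))) = (-23 + 61)/((75579/(-40581))) = 38/((75579*(-1/40581))) = 38/(-25193/13527) = 38*(-13527/25193) = -514026/25193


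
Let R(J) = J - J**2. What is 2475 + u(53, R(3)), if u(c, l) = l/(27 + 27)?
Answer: 22274/9 ≈ 2474.9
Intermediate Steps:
u(c, l) = l/54
2475 + u(53, R(3)) = 2475 + (3*(1 - 1*3))/54 = 2475 + (3*(1 - 3))/54 = 2475 + (3*(-2))/54 = 2475 + (1/54)*(-6) = 2475 - 1/9 = 22274/9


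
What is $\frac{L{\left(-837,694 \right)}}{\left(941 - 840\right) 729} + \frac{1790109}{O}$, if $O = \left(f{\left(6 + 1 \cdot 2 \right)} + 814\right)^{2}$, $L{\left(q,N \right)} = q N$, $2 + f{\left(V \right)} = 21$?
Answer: $- \frac{10046700703}{1892235303} \approx -5.3094$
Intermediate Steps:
$f{\left(V \right)} = 19$ ($f{\left(V \right)} = -2 + 21 = 19$)
$L{\left(q,N \right)} = N q$
$O = 693889$ ($O = \left(19 + 814\right)^{2} = 833^{2} = 693889$)
$\frac{L{\left(-837,694 \right)}}{\left(941 - 840\right) 729} + \frac{1790109}{O} = \frac{694 \left(-837\right)}{\left(941 - 840\right) 729} + \frac{1790109}{693889} = - \frac{580878}{101 \cdot 729} + 1790109 \cdot \frac{1}{693889} = - \frac{580878}{73629} + \frac{1790109}{693889} = \left(-580878\right) \frac{1}{73629} + \frac{1790109}{693889} = - \frac{21514}{2727} + \frac{1790109}{693889} = - \frac{10046700703}{1892235303}$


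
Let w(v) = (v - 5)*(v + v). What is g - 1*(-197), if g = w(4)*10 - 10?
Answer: 107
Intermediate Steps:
w(v) = 2*v*(-5 + v) (w(v) = (-5 + v)*(2*v) = 2*v*(-5 + v))
g = -90 (g = (2*4*(-5 + 4))*10 - 10 = (2*4*(-1))*10 - 10 = -8*10 - 10 = -80 - 10 = -90)
g - 1*(-197) = -90 - 1*(-197) = -90 + 197 = 107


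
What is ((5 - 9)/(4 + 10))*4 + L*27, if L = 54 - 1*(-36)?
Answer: 17002/7 ≈ 2428.9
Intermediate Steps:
L = 90 (L = 54 + 36 = 90)
((5 - 9)/(4 + 10))*4 + L*27 = ((5 - 9)/(4 + 10))*4 + 90*27 = -4/14*4 + 2430 = -4*1/14*4 + 2430 = -2/7*4 + 2430 = -8/7 + 2430 = 17002/7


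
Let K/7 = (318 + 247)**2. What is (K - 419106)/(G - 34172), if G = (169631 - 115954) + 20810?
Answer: 1815469/40315 ≈ 45.032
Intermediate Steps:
G = 74487 (G = 53677 + 20810 = 74487)
K = 2234575 (K = 7*(318 + 247)**2 = 7*565**2 = 7*319225 = 2234575)
(K - 419106)/(G - 34172) = (2234575 - 419106)/(74487 - 34172) = 1815469/40315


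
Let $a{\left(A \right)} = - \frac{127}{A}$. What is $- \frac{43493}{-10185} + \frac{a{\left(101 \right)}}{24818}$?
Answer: $\frac{109019043179}{25529904330} \approx 4.2702$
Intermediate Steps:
$- \frac{43493}{-10185} + \frac{a{\left(101 \right)}}{24818} = - \frac{43493}{-10185} + \frac{\left(-127\right) \frac{1}{101}}{24818} = \left(-43493\right) \left(- \frac{1}{10185}\right) + \left(-127\right) \frac{1}{101} \cdot \frac{1}{24818} = \frac{43493}{10185} - \frac{127}{2506618} = \frac{109019043179}{25529904330}$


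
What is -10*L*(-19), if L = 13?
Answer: 2470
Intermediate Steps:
-10*L*(-19) = -10*13*(-19) = -130*(-19) = 2470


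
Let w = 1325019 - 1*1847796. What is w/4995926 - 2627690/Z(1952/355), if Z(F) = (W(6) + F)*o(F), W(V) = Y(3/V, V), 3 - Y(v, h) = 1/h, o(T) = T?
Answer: -1240820291723174361/21633698488168 ≈ -57356.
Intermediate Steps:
Y(v, h) = 3 - 1/h
W(V) = 3 - 1/V
Z(F) = F*(17/6 + F) (Z(F) = ((3 - 1/6) + F)*F = (17/6 + F)*F = F*(17/6 + F))
w = -522777 (w = 1325019 - 1847796 = -522777)
w/4995926 - 2627690/Z(1952/355) = -522777/4995926 - 2627690*1065/(976*(17 + 6*(1952/355))) = -522777/4995926 - 2627690*1065/(976*(17 + 11712/355)) = -522777/4995926 - 2627690/((1/6)*(1952/355)*(17747/355)) = -522777/4995926 - 2627690/17321072/378075 = -522777/4995926 - 2627690*378075/17321072 = -522777/4995926 - 496731948375/8660536 = -1240820291723174361/21633698488168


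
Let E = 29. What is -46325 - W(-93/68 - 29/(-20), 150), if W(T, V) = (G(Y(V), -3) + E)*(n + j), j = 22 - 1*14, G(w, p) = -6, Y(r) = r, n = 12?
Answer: -46785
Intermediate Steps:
j = 8 (j = 22 - 14 = 8)
W(T, V) = 460 (W(T, V) = (-6 + 29)*(12 + 8) = 23*20 = 460)
-46325 - W(-93/68 - 29/(-20), 150) = -46325 - 1*460 = -46325 - 460 = -46785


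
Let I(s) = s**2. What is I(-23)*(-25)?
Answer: -13225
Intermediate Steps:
I(-23)*(-25) = (-23)**2*(-25) = 529*(-25) = -13225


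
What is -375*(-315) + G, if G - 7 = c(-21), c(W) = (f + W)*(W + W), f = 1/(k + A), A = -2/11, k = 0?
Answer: 119245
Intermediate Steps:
A = -2/11 (A = -2*1/11 = -2/11 ≈ -0.18182)
f = -11/2 (f = 1/(0 - 2/11) = 1/(-2/11) = -11/2 ≈ -5.5000)
c(W) = 2*W*(-11/2 + W) (c(W) = (-11/2 + W)*(W + W) = (-11/2 + W)*(2*W) = 2*W*(-11/2 + W))
G = 1120 (G = 7 - 21*(-11 + 2*(-21)) = 7 - 21*(-11 - 42) = 7 - 21*(-53) = 7 + 1113 = 1120)
-375*(-315) + G = -375*(-315) + 1120 = 118125 + 1120 = 119245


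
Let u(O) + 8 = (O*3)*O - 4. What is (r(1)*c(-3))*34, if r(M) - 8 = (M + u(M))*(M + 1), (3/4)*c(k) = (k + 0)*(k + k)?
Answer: -6528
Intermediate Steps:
u(O) = -12 + 3*O² (u(O) = -8 + ((O*3)*O - 4) = -8 + ((3*O)*O - 4) = -8 + (3*O² - 4) = -8 + (-4 + 3*O²) = -12 + 3*O²)
c(k) = 8*k²/3 (c(k) = 4*((k + 0)*(k + k))/3 = 4*(k*(2*k))/3 = 4*(2*k²)/3 = 8*k²/3)
r(M) = 8 + (1 + M)*(-12 + M + 3*M²) (r(M) = 8 + (M + (-12 + 3*M²))*(M + 1) = 8 + (-12 + M + 3*M²)*(1 + M) = 8 + (1 + M)*(-12 + M + 3*M²))
(r(1)*c(-3))*34 = ((-4 - 11*1 + 3*1³ + 4*1²)*((8/3)*(-3)²))*34 = ((-4 - 11 + 3*1 + 4*1)*((8/3)*9))*34 = ((-4 - 11 + 3 + 4)*24)*34 = -8*24*34 = -192*34 = -6528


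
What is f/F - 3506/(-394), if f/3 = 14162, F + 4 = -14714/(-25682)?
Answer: -35799570917/2889793 ≈ -12388.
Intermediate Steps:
F = -44007/12841 (F = -4 - 14714/(-25682) = -4 - 14714*(-1/25682) = -4 + 7357/12841 = -44007/12841 ≈ -3.4271)
f = 42486 (f = 3*14162 = 42486)
f/F - 3506/(-394) = 42486/(-44007/12841) - 3506/(-394) = 42486*(-12841/44007) - 3506*(-1/394) = -181854242/14669 + 1753/197 = -35799570917/2889793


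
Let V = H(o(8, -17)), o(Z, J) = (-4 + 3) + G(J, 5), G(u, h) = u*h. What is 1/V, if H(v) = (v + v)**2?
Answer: 1/29584 ≈ 3.3802e-5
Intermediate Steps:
G(u, h) = h*u
o(Z, J) = -1 + 5*J (o(Z, J) = (-4 + 3) + 5*J = -1 + 5*J)
H(v) = 4*v**2 (H(v) = (2*v)**2 = 4*v**2)
V = 29584 (V = 4*(-1 + 5*(-17))**2 = 4*(-1 - 85)**2 = 4*(-86)**2 = 4*7396 = 29584)
1/V = 1/29584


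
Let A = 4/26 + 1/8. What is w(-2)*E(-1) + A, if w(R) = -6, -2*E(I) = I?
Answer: -283/104 ≈ -2.7212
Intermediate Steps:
A = 29/104 (A = 4*(1/26) + 1*(⅛) = 2/13 + ⅛ = 29/104 ≈ 0.27885)
E(I) = -I/2
w(-2)*E(-1) + A = -(-3)*(-1) + 29/104 = -6*½ + 29/104 = -3 + 29/104 = -283/104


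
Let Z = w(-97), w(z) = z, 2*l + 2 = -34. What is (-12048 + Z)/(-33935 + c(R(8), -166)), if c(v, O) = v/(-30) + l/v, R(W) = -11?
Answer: 4007850/11197889 ≈ 0.35791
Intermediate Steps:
l = -18 (l = -1 + (½)*(-34) = -1 - 17 = -18)
Z = -97
c(v, O) = -18/v - v/30 (c(v, O) = v/(-30) - 18/v = v*(-1/30) - 18/v = -v/30 - 18/v = -18/v - v/30)
(-12048 + Z)/(-33935 + c(R(8), -166)) = (-12048 - 97)/(-33935 + (-18/(-11) - 1/30*(-11))) = -12145/(-33935 + (-18*(-1/11) + 11/30)) = -12145/(-33935 + (18/11 + 11/30)) = -12145/(-33935 + 661/330) = -12145/(-11197889/330) = -12145*(-330/11197889) = 4007850/11197889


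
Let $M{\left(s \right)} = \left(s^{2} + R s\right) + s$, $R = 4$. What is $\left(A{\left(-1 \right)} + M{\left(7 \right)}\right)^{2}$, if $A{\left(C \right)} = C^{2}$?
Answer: $7225$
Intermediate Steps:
$M{\left(s \right)} = s^{2} + 5 s$ ($M{\left(s \right)} = \left(s^{2} + 4 s\right) + s = s^{2} + 5 s$)
$\left(A{\left(-1 \right)} + M{\left(7 \right)}\right)^{2} = \left(\left(-1\right)^{2} + 7 \left(5 + 7\right)\right)^{2} = \left(1 + 7 \cdot 12\right)^{2} = \left(1 + 84\right)^{2} = 85^{2} = 7225$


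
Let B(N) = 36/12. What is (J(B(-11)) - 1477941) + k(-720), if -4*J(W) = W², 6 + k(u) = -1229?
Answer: -5916713/4 ≈ -1.4792e+6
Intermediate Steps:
k(u) = -1235 (k(u) = -6 - 1229 = -1235)
B(N) = 3 (B(N) = 36*(1/12) = 3)
J(W) = -W²/4
(J(B(-11)) - 1477941) + k(-720) = (-¼*3² - 1477941) - 1235 = (-¼*9 - 1477941) - 1235 = (-9/4 - 1477941) - 1235 = -5911773/4 - 1235 = -5916713/4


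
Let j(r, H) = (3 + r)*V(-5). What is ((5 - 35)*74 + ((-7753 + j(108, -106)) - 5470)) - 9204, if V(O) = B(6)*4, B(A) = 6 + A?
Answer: -19319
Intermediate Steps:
V(O) = 48 (V(O) = (6 + 6)*4 = 12*4 = 48)
j(r, H) = 144 + 48*r (j(r, H) = (3 + r)*48 = 144 + 48*r)
((5 - 35)*74 + ((-7753 + j(108, -106)) - 5470)) - 9204 = ((5 - 35)*74 + ((-7753 + (144 + 48*108)) - 5470)) - 9204 = (-30*74 + ((-7753 + (144 + 5184)) - 5470)) - 9204 = (-2220 + ((-7753 + 5328) - 5470)) - 9204 = (-2220 + (-2425 - 5470)) - 9204 = (-2220 - 7895) - 9204 = -10115 - 9204 = -19319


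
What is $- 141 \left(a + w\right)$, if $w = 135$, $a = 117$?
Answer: $-35532$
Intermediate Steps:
$- 141 \left(a + w\right) = - 141 \left(117 + 135\right) = \left(-141\right) 252 = -35532$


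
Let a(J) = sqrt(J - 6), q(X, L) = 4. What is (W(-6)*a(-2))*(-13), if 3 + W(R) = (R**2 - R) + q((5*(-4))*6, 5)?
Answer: -1118*I*sqrt(2) ≈ -1581.1*I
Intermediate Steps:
W(R) = 1 + R**2 - R (W(R) = -3 + ((R**2 - R) + 4) = -3 + (4 + R**2 - R) = 1 + R**2 - R)
a(J) = sqrt(-6 + J)
(W(-6)*a(-2))*(-13) = ((1 + (-6)**2 - 1*(-6))*sqrt(-6 - 2))*(-13) = ((1 + 36 + 6)*sqrt(-8))*(-13) = (43*(2*I*sqrt(2)))*(-13) = (86*I*sqrt(2))*(-13) = -1118*I*sqrt(2)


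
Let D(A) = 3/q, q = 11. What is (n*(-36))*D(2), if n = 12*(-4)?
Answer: 5184/11 ≈ 471.27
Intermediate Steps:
n = -48
D(A) = 3/11
(n*(-36))*D(2) = -48*(-36)*(3/11) = 1728*(3/11) = 5184/11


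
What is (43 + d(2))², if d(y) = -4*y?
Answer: 1225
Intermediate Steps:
(43 + d(2))² = (43 - 4*2)² = (43 - 8)² = 35² = 1225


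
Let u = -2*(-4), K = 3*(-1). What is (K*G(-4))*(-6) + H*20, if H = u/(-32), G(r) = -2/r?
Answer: 4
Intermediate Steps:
K = -3
u = 8
H = -¼ (H = 8/(-32) = 8*(-1/32) = -¼ ≈ -0.25000)
(K*G(-4))*(-6) + H*20 = -(-6)/(-4)*(-6) - ¼*20 = -(-6)*(-1)/4*(-6) - 5 = -3*½*(-6) - 5 = -3/2*(-6) - 5 = 9 - 5 = 4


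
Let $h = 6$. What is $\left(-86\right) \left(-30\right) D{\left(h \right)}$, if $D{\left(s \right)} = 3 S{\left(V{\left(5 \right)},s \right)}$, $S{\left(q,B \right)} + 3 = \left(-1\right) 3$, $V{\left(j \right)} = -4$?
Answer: $-46440$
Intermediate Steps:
$S{\left(q,B \right)} = -6$ ($S{\left(q,B \right)} = -3 - 3 = -6$)
$D{\left(s \right)} = -18$ ($D{\left(s \right)} = 3 \left(-6\right) = -18$)
$\left(-86\right) \left(-30\right) D{\left(h \right)} = \left(-86\right) \left(-30\right) \left(-18\right) = 2580 \left(-18\right) = -46440$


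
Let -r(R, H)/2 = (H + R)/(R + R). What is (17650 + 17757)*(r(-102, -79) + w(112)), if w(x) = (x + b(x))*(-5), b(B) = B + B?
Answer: -6073752187/102 ≈ -5.9547e+7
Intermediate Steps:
r(R, H) = -(H + R)/R (r(R, H) = -2*(H + R)/(R + R) = -2*(H + R)/(2*R) = -2*(H + R)*1/(2*R) = -(H + R)/R)
b(B) = 2*B
w(x) = -15*x (w(x) = (x + 2*x)*(-5) = (3*x)*(-5) = -15*x)
(17650 + 17757)*(r(-102, -79) + w(112)) = (17650 + 17757)*((-1*(-79) - 1*(-102))/(-102) - 15*112) = 35407*(-(79 + 102)/102 - 1680) = 35407*(-1/102*181 - 1680) = 35407*(-181/102 - 1680) = 35407*(-171541/102) = -6073752187/102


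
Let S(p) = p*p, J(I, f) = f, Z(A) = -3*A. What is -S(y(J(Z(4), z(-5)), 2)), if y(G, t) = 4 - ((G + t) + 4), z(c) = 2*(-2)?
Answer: -4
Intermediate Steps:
z(c) = -4
y(G, t) = -G - t (y(G, t) = 4 - (4 + G + t) = 4 + (-4 - G - t) = -G - t)
S(p) = p²
-S(y(J(Z(4), z(-5)), 2)) = -(-1*(-4) - 1*2)² = -(4 - 2)² = -1*2² = -1*4 = -4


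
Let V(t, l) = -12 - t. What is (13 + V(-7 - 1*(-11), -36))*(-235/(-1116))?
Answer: -235/372 ≈ -0.63172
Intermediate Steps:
(13 + V(-7 - 1*(-11), -36))*(-235/(-1116)) = (13 + (-12 - (-7 - 1*(-11))))*(-235/(-1116)) = (13 + (-12 - (-7 + 11)))*(-235*(-1/1116)) = (13 + (-12 - 1*4))*(235/1116) = (13 + (-12 - 4))*(235/1116) = (13 - 16)*(235/1116) = -3*235/1116 = -235/372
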